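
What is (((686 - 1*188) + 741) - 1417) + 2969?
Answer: 2791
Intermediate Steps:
(((686 - 1*188) + 741) - 1417) + 2969 = (((686 - 188) + 741) - 1417) + 2969 = ((498 + 741) - 1417) + 2969 = (1239 - 1417) + 2969 = -178 + 2969 = 2791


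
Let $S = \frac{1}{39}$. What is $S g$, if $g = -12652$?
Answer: $- \frac{12652}{39} \approx -324.41$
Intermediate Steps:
$S = \frac{1}{39} \approx 0.025641$
$S g = \frac{1}{39} \left(-12652\right) = - \frac{12652}{39}$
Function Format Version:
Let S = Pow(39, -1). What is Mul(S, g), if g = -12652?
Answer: Rational(-12652, 39) ≈ -324.41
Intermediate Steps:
S = Rational(1, 39) ≈ 0.025641
Mul(S, g) = Mul(Rational(1, 39), -12652) = Rational(-12652, 39)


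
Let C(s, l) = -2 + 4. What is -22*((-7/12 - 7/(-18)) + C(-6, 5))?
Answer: -715/18 ≈ -39.722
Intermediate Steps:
C(s, l) = 2
-22*((-7/12 - 7/(-18)) + C(-6, 5)) = -22*((-7/12 - 7/(-18)) + 2) = -22*((-7*1/12 - 7*(-1/18)) + 2) = -22*((-7/12 + 7/18) + 2) = -22*(-7/36 + 2) = -22*65/36 = -715/18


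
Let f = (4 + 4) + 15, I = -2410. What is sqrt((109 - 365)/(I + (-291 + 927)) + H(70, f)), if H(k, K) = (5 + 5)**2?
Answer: 2*sqrt(19697609)/887 ≈ 10.007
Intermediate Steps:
f = 23 (f = 8 + 15 = 23)
H(k, K) = 100 (H(k, K) = 10**2 = 100)
sqrt((109 - 365)/(I + (-291 + 927)) + H(70, f)) = sqrt((109 - 365)/(-2410 + (-291 + 927)) + 100) = sqrt(-256/(-2410 + 636) + 100) = sqrt(-256/(-1774) + 100) = sqrt(-256*(-1/1774) + 100) = sqrt(128/887 + 100) = sqrt(88828/887) = 2*sqrt(19697609)/887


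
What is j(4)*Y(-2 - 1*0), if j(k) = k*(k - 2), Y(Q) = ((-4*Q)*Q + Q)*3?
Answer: -432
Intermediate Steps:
Y(Q) = -12*Q² + 3*Q (Y(Q) = (-4*Q² + Q)*3 = (Q - 4*Q²)*3 = -12*Q² + 3*Q)
j(k) = k*(-2 + k)
j(4)*Y(-2 - 1*0) = (4*(-2 + 4))*(3*(-2 - 1*0)*(1 - 4*(-2 - 1*0))) = (4*2)*(3*(-2 + 0)*(1 - 4*(-2 + 0))) = 8*(3*(-2)*(1 - 4*(-2))) = 8*(3*(-2)*(1 + 8)) = 8*(3*(-2)*9) = 8*(-54) = -432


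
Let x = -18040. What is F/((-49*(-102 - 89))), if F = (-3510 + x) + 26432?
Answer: 4882/9359 ≈ 0.52164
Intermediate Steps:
F = 4882 (F = (-3510 - 18040) + 26432 = -21550 + 26432 = 4882)
F/((-49*(-102 - 89))) = 4882/((-49*(-102 - 89))) = 4882/((-49*(-191))) = 4882/9359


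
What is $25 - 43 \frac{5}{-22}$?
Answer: $\frac{765}{22} \approx 34.773$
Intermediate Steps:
$25 - 43 \frac{5}{-22} = 25 - 43 \cdot 5 \left(- \frac{1}{22}\right) = 25 - - \frac{215}{22} = 25 + \frac{215}{22} = \frac{765}{22}$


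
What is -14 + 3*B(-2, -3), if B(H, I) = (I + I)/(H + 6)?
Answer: -37/2 ≈ -18.500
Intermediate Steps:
B(H, I) = 2*I/(6 + H) (B(H, I) = (2*I)/(6 + H) = 2*I/(6 + H))
-14 + 3*B(-2, -3) = -14 + 3*(2*(-3)/(6 - 2)) = -14 + 3*(2*(-3)/4) = -14 + 3*(2*(-3)*(¼)) = -14 + 3*(-3/2) = -14 - 9/2 = -37/2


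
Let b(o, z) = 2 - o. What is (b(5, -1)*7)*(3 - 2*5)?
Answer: 147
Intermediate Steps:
(b(5, -1)*7)*(3 - 2*5) = ((2 - 1*5)*7)*(3 - 2*5) = ((2 - 5)*7)*(3 - 10) = -3*7*(-7) = -21*(-7) = 147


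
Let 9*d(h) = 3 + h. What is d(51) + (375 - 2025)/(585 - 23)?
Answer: 861/281 ≈ 3.0641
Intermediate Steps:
d(h) = 1/3 + h/9 (d(h) = (3 + h)/9 = 1/3 + h/9)
d(51) + (375 - 2025)/(585 - 23) = (1/3 + (1/9)*51) + (375 - 2025)/(585 - 23) = (1/3 + 17/3) - 1650/562 = 6 - 1650*1/562 = 6 - 825/281 = 861/281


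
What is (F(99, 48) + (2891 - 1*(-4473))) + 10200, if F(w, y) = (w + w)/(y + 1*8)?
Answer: 491891/28 ≈ 17568.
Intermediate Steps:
F(w, y) = 2*w/(8 + y) (F(w, y) = (2*w)/(y + 8) = (2*w)/(8 + y) = 2*w/(8 + y))
(F(99, 48) + (2891 - 1*(-4473))) + 10200 = (2*99/(8 + 48) + (2891 - 1*(-4473))) + 10200 = (2*99/56 + (2891 + 4473)) + 10200 = (2*99*(1/56) + 7364) + 10200 = (99/28 + 7364) + 10200 = 206291/28 + 10200 = 491891/28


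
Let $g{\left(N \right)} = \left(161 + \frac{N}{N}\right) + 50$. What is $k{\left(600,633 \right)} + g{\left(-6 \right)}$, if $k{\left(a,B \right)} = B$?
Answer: $845$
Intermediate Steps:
$g{\left(N \right)} = 212$ ($g{\left(N \right)} = \left(161 + 1\right) + 50 = 162 + 50 = 212$)
$k{\left(600,633 \right)} + g{\left(-6 \right)} = 633 + 212 = 845$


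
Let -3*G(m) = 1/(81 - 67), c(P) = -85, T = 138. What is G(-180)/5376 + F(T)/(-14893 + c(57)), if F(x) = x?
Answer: -15587137/1690956288 ≈ -0.0092179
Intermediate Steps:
G(m) = -1/42 (G(m) = -1/(3*(81 - 67)) = -1/3/14 = -1/3*1/14 = -1/42)
G(-180)/5376 + F(T)/(-14893 + c(57)) = -1/42/5376 + 138/(-14893 - 85) = -1/42*1/5376 + 138/(-14978) = -1/225792 + 138*(-1/14978) = -1/225792 - 69/7489 = -15587137/1690956288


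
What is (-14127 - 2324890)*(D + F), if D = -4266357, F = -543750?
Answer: 11250922044819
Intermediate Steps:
(-14127 - 2324890)*(D + F) = (-14127 - 2324890)*(-4266357 - 543750) = -2339017*(-4810107) = 11250922044819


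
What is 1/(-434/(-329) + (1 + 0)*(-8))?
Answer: -47/314 ≈ -0.14968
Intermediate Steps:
1/(-434/(-329) + (1 + 0)*(-8)) = 1/(-434*(-1/329) + 1*(-8)) = 1/(62/47 - 8) = 1/(-314/47) = -47/314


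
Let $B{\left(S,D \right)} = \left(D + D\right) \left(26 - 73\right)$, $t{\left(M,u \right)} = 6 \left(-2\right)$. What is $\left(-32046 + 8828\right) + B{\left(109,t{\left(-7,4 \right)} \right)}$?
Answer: $-22090$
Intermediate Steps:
$t{\left(M,u \right)} = -12$
$B{\left(S,D \right)} = - 94 D$ ($B{\left(S,D \right)} = 2 D \left(-47\right) = - 94 D$)
$\left(-32046 + 8828\right) + B{\left(109,t{\left(-7,4 \right)} \right)} = \left(-32046 + 8828\right) - -1128 = -23218 + 1128 = -22090$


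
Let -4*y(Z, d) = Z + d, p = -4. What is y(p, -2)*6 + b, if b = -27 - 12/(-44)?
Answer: -195/11 ≈ -17.727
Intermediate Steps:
b = -294/11 (b = -27 - 12*(-1/44) = -27 + 3/11 = -294/11 ≈ -26.727)
y(Z, d) = -Z/4 - d/4 (y(Z, d) = -(Z + d)/4 = -Z/4 - d/4)
y(p, -2)*6 + b = (-1/4*(-4) - 1/4*(-2))*6 - 294/11 = (1 + 1/2)*6 - 294/11 = (3/2)*6 - 294/11 = 9 - 294/11 = -195/11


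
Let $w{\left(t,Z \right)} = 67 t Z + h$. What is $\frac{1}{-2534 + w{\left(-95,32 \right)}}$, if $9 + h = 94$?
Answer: $- \frac{1}{206129} \approx -4.8513 \cdot 10^{-6}$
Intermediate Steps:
$h = 85$ ($h = -9 + 94 = 85$)
$w{\left(t,Z \right)} = 85 + 67 Z t$ ($w{\left(t,Z \right)} = 67 t Z + 85 = 67 Z t + 85 = 85 + 67 Z t$)
$\frac{1}{-2534 + w{\left(-95,32 \right)}} = \frac{1}{-2534 + \left(85 + 67 \cdot 32 \left(-95\right)\right)} = \frac{1}{-2534 + \left(85 - 203680\right)} = \frac{1}{-2534 - 203595} = \frac{1}{-206129} = - \frac{1}{206129}$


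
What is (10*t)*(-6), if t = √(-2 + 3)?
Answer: -60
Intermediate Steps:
t = 1 (t = √1 = 1)
(10*t)*(-6) = (10*1)*(-6) = 10*(-6) = -60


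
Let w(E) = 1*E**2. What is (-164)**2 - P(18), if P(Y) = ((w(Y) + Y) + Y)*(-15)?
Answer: 32296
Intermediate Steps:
w(E) = E**2
P(Y) = -30*Y - 15*Y**2 (P(Y) = ((Y**2 + Y) + Y)*(-15) = ((Y + Y**2) + Y)*(-15) = (Y**2 + 2*Y)*(-15) = -30*Y - 15*Y**2)
(-164)**2 - P(18) = (-164)**2 - 15*18*(-2 - 1*18) = 26896 - 15*18*(-2 - 18) = 26896 - 15*18*(-20) = 26896 - 1*(-5400) = 26896 + 5400 = 32296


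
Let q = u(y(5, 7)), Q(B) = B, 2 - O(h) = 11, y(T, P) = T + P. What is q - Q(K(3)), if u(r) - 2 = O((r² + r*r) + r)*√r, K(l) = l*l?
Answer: -7 - 18*√3 ≈ -38.177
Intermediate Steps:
y(T, P) = P + T
O(h) = -9 (O(h) = 2 - 1*11 = 2 - 11 = -9)
K(l) = l²
u(r) = 2 - 9*√r
q = 2 - 18*√3 (q = 2 - 9*√(7 + 5) = 2 - 18*√3 ≈ -29.177)
q - Q(K(3)) = (2 - 18*√3) - 1*3² = (2 - 18*√3) - 1*9 = (2 - 18*√3) - 9 = -7 - 18*√3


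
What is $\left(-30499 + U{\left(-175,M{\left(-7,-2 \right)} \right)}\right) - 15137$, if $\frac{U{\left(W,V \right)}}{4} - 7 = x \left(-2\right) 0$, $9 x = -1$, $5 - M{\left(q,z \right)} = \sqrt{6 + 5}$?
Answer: $-45608$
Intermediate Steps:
$M{\left(q,z \right)} = 5 - \sqrt{11}$ ($M{\left(q,z \right)} = 5 - \sqrt{6 + 5} = 5 - \sqrt{11}$)
$x = - \frac{1}{9}$ ($x = \frac{1}{9} \left(-1\right) = - \frac{1}{9} \approx -0.11111$)
$U{\left(W,V \right)} = 28$ ($U{\left(W,V \right)} = 28 + 4 \left(- \frac{1}{9}\right) \left(-2\right) 0 = 28 + 4 \cdot \frac{2}{9} \cdot 0 = 28 + 4 \cdot 0 = 28 + 0 = 28$)
$\left(-30499 + U{\left(-175,M{\left(-7,-2 \right)} \right)}\right) - 15137 = \left(-30499 + 28\right) - 15137 = -30471 - 15137 = -45608$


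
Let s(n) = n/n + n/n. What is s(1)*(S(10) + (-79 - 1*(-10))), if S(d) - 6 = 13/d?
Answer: -617/5 ≈ -123.40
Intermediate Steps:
S(d) = 6 + 13/d
s(n) = 2 (s(n) = 1 + 1 = 2)
s(1)*(S(10) + (-79 - 1*(-10))) = 2*((6 + 13/10) + (-79 - 1*(-10))) = 2*((6 + 13*(1/10)) + (-79 + 10)) = 2*((6 + 13/10) - 69) = 2*(73/10 - 69) = 2*(-617/10) = -617/5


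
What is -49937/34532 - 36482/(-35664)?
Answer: -65144593/153943656 ≈ -0.42317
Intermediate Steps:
-49937/34532 - 36482/(-35664) = -49937*1/34532 - 36482*(-1/35664) = -49937/34532 + 18241/17832 = -65144593/153943656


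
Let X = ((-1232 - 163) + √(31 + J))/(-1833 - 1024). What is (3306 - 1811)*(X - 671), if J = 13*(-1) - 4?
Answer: -2863899740/2857 - 1495*√14/2857 ≈ -1.0024e+6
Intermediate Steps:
J = -17 (J = -13 - 4 = -17)
X = 1395/2857 - √14/2857 (X = ((-1232 - 163) + √(31 - 17))/(-1833 - 1024) = (-1395 + √14)/(-2857) = (-1395 + √14)*(-1/2857) = 1395/2857 - √14/2857 ≈ 0.48696)
(3306 - 1811)*(X - 671) = (3306 - 1811)*((1395/2857 - √14/2857) - 671) = 1495*(-1915652/2857 - √14/2857) = -2863899740/2857 - 1495*√14/2857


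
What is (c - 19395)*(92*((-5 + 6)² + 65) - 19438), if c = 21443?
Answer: -27373568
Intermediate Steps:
(c - 19395)*(92*((-5 + 6)² + 65) - 19438) = (21443 - 19395)*(92*((-5 + 6)² + 65) - 19438) = 2048*(92*(1² + 65) - 19438) = 2048*(92*(1 + 65) - 19438) = 2048*(92*66 - 19438) = 2048*(6072 - 19438) = 2048*(-13366) = -27373568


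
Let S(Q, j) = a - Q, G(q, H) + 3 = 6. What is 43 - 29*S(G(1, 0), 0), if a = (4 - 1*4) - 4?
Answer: 246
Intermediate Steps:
G(q, H) = 3 (G(q, H) = -3 + 6 = 3)
a = -4 (a = (4 - 4) - 4 = 0 - 4 = -4)
S(Q, j) = -4 - Q
43 - 29*S(G(1, 0), 0) = 43 - 29*(-4 - 1*3) = 43 - 29*(-4 - 3) = 43 - 29*(-7) = 43 + 203 = 246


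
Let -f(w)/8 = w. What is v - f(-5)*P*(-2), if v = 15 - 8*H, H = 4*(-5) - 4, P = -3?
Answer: -33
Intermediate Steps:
f(w) = -8*w
H = -24 (H = -20 - 4 = -24)
v = 207 (v = 15 - 8*(-24) = 15 + 192 = 207)
v - f(-5)*P*(-2) = 207 - -8*(-5)*(-3)*(-2) = 207 - 40*(-3)*(-2) = 207 - (-120)*(-2) = 207 - 1*240 = 207 - 240 = -33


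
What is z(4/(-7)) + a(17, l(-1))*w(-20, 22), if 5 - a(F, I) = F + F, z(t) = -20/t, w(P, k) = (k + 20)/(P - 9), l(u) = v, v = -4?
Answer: 77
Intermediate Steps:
l(u) = -4
w(P, k) = (20 + k)/(-9 + P)
a(F, I) = 5 - 2*F (a(F, I) = 5 - (F + F) = 5 - 2*F)
z(4/(-7)) + a(17, l(-1))*w(-20, 22) = -20/(4/(-7)) + (5 - 2*17)*((20 + 22)/(-9 - 20)) = -20/(4*(-⅐)) + (5 - 34)*(42/(-29)) = -20/(-4/7) - (-1)*42 = -20*(-7/4) - 29*(-42/29) = 35 + 42 = 77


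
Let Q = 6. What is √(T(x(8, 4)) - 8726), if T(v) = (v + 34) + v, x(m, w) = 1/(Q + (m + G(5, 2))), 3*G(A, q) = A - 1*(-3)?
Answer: I*√217297/5 ≈ 93.23*I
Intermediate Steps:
G(A, q) = 1 + A/3 (G(A, q) = (A - 1*(-3))/3 = (A + 3)/3 = (3 + A)/3 = 1 + A/3)
x(m, w) = 1/(26/3 + m) (x(m, w) = 1/(6 + (m + (1 + (⅓)*5))) = 1/(6 + (m + (1 + 5/3))) = 1/(6 + (m + 8/3)) = 1/(6 + (8/3 + m)) = 1/(26/3 + m))
T(v) = 34 + 2*v (T(v) = (34 + v) + v = 34 + 2*v)
√(T(x(8, 4)) - 8726) = √((34 + 2*(3/(26 + 3*8))) - 8726) = √((34 + 2*(3/(26 + 24))) - 8726) = √((34 + 2*(3/50)) - 8726) = √((34 + 3/25) - 8726) = √(853/25 - 8726) = √(-217297/25) = I*√217297/5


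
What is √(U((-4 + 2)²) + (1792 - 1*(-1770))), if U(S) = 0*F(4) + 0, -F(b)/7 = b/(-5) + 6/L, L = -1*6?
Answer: √3562 ≈ 59.682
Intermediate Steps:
L = -6
F(b) = 7 + 7*b/5 (F(b) = -7*(b/(-5) + 6/(-6)) = -7*(b*(-⅕) + 6*(-⅙)) = -7*(-b/5 - 1) = -7*(-1 - b/5) = 7 + 7*b/5)
U(S) = 0 (U(S) = 0*(7 + (7/5)*4) + 0 = 0*(7 + 28/5) + 0 = 0*(63/5) + 0 = 0 + 0 = 0)
√(U((-4 + 2)²) + (1792 - 1*(-1770))) = √(0 + (1792 - 1*(-1770))) = √(0 + (1792 + 1770)) = √(0 + 3562) = √3562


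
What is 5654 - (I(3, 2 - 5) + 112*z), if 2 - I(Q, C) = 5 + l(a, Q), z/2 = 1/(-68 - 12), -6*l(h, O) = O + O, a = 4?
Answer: 28294/5 ≈ 5658.8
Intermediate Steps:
l(h, O) = -O/3 (l(h, O) = -(O + O)/6 = -O/3)
z = -1/40 (z = 2/(-68 - 12) = 2/(-80) = 2*(-1/80) = -1/40 ≈ -0.025000)
I(Q, C) = -3 + Q/3 (I(Q, C) = 2 - (5 - Q/3) = 2 + (-5 + Q/3) = -3 + Q/3)
5654 - (I(3, 2 - 5) + 112*z) = 5654 - ((-3 + (⅓)*3) + 112*(-1/40)) = 5654 - ((-3 + 1) - 14/5) = 5654 - (-2 - 14/5) = 5654 - 1*(-24/5) = 5654 + 24/5 = 28294/5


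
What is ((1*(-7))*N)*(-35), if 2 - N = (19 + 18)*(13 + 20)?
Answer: -298655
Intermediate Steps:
N = -1219 (N = 2 - (19 + 18)*(13 + 20) = 2 - 37*33 = 2 - 1*1221 = 2 - 1221 = -1219)
((1*(-7))*N)*(-35) = ((1*(-7))*(-1219))*(-35) = -7*(-1219)*(-35) = 8533*(-35) = -298655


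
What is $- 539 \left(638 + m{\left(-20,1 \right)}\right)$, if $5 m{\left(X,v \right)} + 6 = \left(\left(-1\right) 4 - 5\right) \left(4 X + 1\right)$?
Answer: $-419881$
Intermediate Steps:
$m{\left(X,v \right)} = -3 - \frac{36 X}{5}$ ($m{\left(X,v \right)} = - \frac{6}{5} + \frac{\left(\left(-1\right) 4 - 5\right) \left(4 X + 1\right)}{5} = - \frac{6}{5} + \frac{\left(-4 - 5\right) \left(1 + 4 X\right)}{5} = - \frac{6}{5} + \frac{\left(-9\right) \left(1 + 4 X\right)}{5} = - \frac{6}{5} + \frac{-9 - 36 X}{5} = - \frac{6}{5} - \left(\frac{9}{5} + \frac{36 X}{5}\right) = -3 - \frac{36 X}{5}$)
$- 539 \left(638 + m{\left(-20,1 \right)}\right) = - 539 \left(638 - -141\right) = - 539 \left(638 + \left(-3 + 144\right)\right) = - 539 \left(638 + 141\right) = \left(-539\right) 779 = -419881$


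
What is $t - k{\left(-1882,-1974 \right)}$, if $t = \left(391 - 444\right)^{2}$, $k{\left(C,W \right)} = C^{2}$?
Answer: $-3539115$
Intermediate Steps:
$t = 2809$ ($t = \left(-53\right)^{2} = 2809$)
$t - k{\left(-1882,-1974 \right)} = 2809 - \left(-1882\right)^{2} = 2809 - 3541924 = -3539115$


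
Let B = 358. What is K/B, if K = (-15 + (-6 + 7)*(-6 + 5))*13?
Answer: -104/179 ≈ -0.58101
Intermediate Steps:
K = -208 (K = (-15 + 1*(-1))*13 = (-15 - 1)*13 = -16*13 = -208)
K/B = -208/358 = -208*1/358 = -104/179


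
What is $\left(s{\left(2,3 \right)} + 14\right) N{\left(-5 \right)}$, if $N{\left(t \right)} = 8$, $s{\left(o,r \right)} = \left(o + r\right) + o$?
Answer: $168$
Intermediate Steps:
$s{\left(o,r \right)} = r + 2 o$
$\left(s{\left(2,3 \right)} + 14\right) N{\left(-5 \right)} = \left(\left(3 + 2 \cdot 2\right) + 14\right) 8 = \left(\left(3 + 4\right) + 14\right) 8 = \left(7 + 14\right) 8 = 21 \cdot 8 = 168$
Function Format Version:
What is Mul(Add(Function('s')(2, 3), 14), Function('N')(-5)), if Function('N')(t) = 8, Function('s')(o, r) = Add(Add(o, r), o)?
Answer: 168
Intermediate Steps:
Function('s')(o, r) = Add(r, Mul(2, o))
Mul(Add(Function('s')(2, 3), 14), Function('N')(-5)) = Mul(Add(Add(3, Mul(2, 2)), 14), 8) = Mul(Add(Add(3, 4), 14), 8) = Mul(Add(7, 14), 8) = Mul(21, 8) = 168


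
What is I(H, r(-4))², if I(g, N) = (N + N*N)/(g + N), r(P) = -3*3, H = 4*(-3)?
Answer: 576/49 ≈ 11.755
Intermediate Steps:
H = -12
r(P) = -9
I(g, N) = (N + N²)/(N + g)
I(H, r(-4))² = (-9*(1 - 9)/(-9 - 12))² = (-9*(-8)/(-21))² = (-9*(-1/21)*(-8))² = (-24/7)² = 576/49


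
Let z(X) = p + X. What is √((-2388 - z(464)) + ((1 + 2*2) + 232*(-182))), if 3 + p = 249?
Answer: I*√45317 ≈ 212.88*I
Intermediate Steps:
p = 246 (p = -3 + 249 = 246)
z(X) = 246 + X
√((-2388 - z(464)) + ((1 + 2*2) + 232*(-182))) = √((-2388 - (246 + 464)) + ((1 + 2*2) + 232*(-182))) = √((-2388 - 1*710) + ((1 + 4) - 42224)) = √((-2388 - 710) + (5 - 42224)) = √(-3098 - 42219) = √(-45317) = I*√45317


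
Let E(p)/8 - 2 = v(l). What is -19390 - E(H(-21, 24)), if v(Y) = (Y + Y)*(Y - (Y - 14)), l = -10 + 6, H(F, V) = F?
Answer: -18510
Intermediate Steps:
l = -4
v(Y) = 28*Y (v(Y) = (2*Y)*(Y - (-14 + Y)) = (2*Y)*(Y + (14 - Y)) = (2*Y)*14 = 28*Y)
E(p) = -880 (E(p) = 16 + 8*(28*(-4)) = 16 + 8*(-112) = 16 - 896 = -880)
-19390 - E(H(-21, 24)) = -19390 - 1*(-880) = -19390 + 880 = -18510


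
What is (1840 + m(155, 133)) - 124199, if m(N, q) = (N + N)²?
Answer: -26259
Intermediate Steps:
m(N, q) = 4*N² (m(N, q) = (2*N)² = 4*N²)
(1840 + m(155, 133)) - 124199 = (1840 + 4*155²) - 124199 = (1840 + 4*24025) - 124199 = (1840 + 96100) - 124199 = 97940 - 124199 = -26259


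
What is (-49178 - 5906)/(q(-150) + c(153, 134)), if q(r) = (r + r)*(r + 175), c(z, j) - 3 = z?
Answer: 13771/1836 ≈ 7.5005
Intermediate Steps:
c(z, j) = 3 + z
q(r) = 2*r*(175 + r) (q(r) = (2*r)*(175 + r) = 2*r*(175 + r))
(-49178 - 5906)/(q(-150) + c(153, 134)) = (-49178 - 5906)/(2*(-150)*(175 - 150) + (3 + 153)) = -55084/(2*(-150)*25 + 156) = -55084/(-7500 + 156) = -55084/(-7344) = -55084*(-1/7344) = 13771/1836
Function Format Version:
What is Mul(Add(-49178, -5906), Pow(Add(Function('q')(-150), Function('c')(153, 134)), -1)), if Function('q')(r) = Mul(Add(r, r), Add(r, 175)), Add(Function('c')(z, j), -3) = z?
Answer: Rational(13771, 1836) ≈ 7.5005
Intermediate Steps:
Function('c')(z, j) = Add(3, z)
Function('q')(r) = Mul(2, r, Add(175, r)) (Function('q')(r) = Mul(Mul(2, r), Add(175, r)) = Mul(2, r, Add(175, r)))
Mul(Add(-49178, -5906), Pow(Add(Function('q')(-150), Function('c')(153, 134)), -1)) = Mul(Add(-49178, -5906), Pow(Add(Mul(2, -150, Add(175, -150)), Add(3, 153)), -1)) = Mul(-55084, Pow(Add(Mul(2, -150, 25), 156), -1)) = Mul(-55084, Pow(Add(-7500, 156), -1)) = Mul(-55084, Pow(-7344, -1)) = Mul(-55084, Rational(-1, 7344)) = Rational(13771, 1836)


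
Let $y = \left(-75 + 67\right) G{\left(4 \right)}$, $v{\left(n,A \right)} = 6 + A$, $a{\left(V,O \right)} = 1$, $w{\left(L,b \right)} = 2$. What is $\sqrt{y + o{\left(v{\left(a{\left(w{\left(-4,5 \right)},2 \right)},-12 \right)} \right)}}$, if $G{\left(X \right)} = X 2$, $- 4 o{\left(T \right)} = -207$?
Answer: $\frac{7 i}{2} \approx 3.5 i$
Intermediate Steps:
$o{\left(T \right)} = \frac{207}{4}$ ($o{\left(T \right)} = \left(- \frac{1}{4}\right) \left(-207\right) = \frac{207}{4}$)
$G{\left(X \right)} = 2 X$
$y = -64$ ($y = \left(-75 + 67\right) 2 \cdot 4 = \left(-8\right) 8 = -64$)
$\sqrt{y + o{\left(v{\left(a{\left(w{\left(-4,5 \right)},2 \right)},-12 \right)} \right)}} = \sqrt{-64 + \frac{207}{4}} = \sqrt{- \frac{49}{4}} = \frac{7 i}{2}$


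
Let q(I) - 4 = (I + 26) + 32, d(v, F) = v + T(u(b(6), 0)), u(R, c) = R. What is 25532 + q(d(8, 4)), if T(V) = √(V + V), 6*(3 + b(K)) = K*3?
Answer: 25602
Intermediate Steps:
b(K) = -3 + K/2 (b(K) = -3 + (K*3)/6 = -3 + (3*K)/6 = -3 + K/2)
T(V) = √2*√V (T(V) = √(2*V) = √2*√V)
d(v, F) = v (d(v, F) = v + √2*√(-3 + (½)*6) = v + √2*√(-3 + 3) = v + √2*√0 = v + √2*0 = v + 0 = v)
q(I) = 62 + I (q(I) = 4 + ((I + 26) + 32) = 4 + ((26 + I) + 32) = 4 + (58 + I) = 62 + I)
25532 + q(d(8, 4)) = 25532 + (62 + 8) = 25532 + 70 = 25602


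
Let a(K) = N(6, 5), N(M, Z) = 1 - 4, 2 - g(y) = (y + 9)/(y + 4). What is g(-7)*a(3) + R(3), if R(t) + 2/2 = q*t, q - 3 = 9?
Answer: 27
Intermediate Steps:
q = 12 (q = 3 + 9 = 12)
g(y) = 2 - (9 + y)/(4 + y) (g(y) = 2 - (y + 9)/(y + 4) = 2 - (9 + y)/(4 + y))
N(M, Z) = -3
a(K) = -3
R(t) = -1 + 12*t
g(-7)*a(3) + R(3) = ((-1 - 7)/(4 - 7))*(-3) + (-1 + 12*3) = (-8/(-3))*(-3) + (-1 + 36) = -⅓*(-8)*(-3) + 35 = (8/3)*(-3) + 35 = -8 + 35 = 27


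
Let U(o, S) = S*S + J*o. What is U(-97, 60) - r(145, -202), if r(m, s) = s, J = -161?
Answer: 19419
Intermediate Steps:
U(o, S) = S² - 161*o (U(o, S) = S*S - 161*o = S² - 161*o)
U(-97, 60) - r(145, -202) = (60² - 161*(-97)) - 1*(-202) = (3600 + 15617) + 202 = 19217 + 202 = 19419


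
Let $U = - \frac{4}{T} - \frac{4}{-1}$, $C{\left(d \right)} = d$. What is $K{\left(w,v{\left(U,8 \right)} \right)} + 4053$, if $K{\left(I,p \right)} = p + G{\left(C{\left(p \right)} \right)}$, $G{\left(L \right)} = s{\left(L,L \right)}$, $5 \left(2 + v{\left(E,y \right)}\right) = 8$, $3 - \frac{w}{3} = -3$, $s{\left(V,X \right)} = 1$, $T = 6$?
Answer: $\frac{20268}{5} \approx 4053.6$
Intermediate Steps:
$w = 18$ ($w = 9 - -9 = 9 + 9 = 18$)
$U = \frac{10}{3}$ ($U = - \frac{4}{6} - \frac{4}{-1} = \left(-4\right) \frac{1}{6} - -4 = - \frac{2}{3} + 4 = \frac{10}{3} \approx 3.3333$)
$v{\left(E,y \right)} = - \frac{2}{5}$ ($v{\left(E,y \right)} = -2 + \frac{1}{5} \cdot 8 = -2 + \frac{8}{5} = - \frac{2}{5}$)
$G{\left(L \right)} = 1$
$K{\left(I,p \right)} = 1 + p$ ($K{\left(I,p \right)} = p + 1 = 1 + p$)
$K{\left(w,v{\left(U,8 \right)} \right)} + 4053 = \left(1 - \frac{2}{5}\right) + 4053 = \frac{3}{5} + 4053 = \frac{20268}{5}$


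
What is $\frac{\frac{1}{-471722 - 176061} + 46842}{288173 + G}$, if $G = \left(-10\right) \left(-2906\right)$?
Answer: $\frac{4334778755}{29356877777} \approx 0.14766$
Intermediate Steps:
$G = 29060$
$\frac{\frac{1}{-471722 - 176061} + 46842}{288173 + G} = \frac{\frac{1}{-471722 - 176061} + 46842}{288173 + 29060} = \frac{\frac{1}{-647783} + 46842}{317233} = \left(- \frac{1}{647783} + 46842\right) \frac{1}{317233} = \frac{30343451285}{647783} \cdot \frac{1}{317233} = \frac{4334778755}{29356877777}$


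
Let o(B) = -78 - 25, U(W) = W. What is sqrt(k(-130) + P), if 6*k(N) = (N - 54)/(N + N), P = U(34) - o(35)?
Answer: sqrt(5213910)/195 ≈ 11.710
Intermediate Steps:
o(B) = -103
P = 137 (P = 34 - 1*(-103) = 34 + 103 = 137)
k(N) = (-54 + N)/(12*N) (k(N) = ((N - 54)/(N + N))/6 = ((-54 + N)/((2*N)))/6 = ((-54 + N)*(1/(2*N)))/6 = ((-54 + N)/(2*N))/6 = (-54 + N)/(12*N))
sqrt(k(-130) + P) = sqrt((1/12)*(-54 - 130)/(-130) + 137) = sqrt((1/12)*(-1/130)*(-184) + 137) = sqrt(23/195 + 137) = sqrt(26738/195) = sqrt(5213910)/195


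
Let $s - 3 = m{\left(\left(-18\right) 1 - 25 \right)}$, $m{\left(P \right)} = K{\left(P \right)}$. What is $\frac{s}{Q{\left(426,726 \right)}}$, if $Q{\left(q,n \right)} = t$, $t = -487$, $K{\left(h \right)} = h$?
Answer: $\frac{40}{487} \approx 0.082136$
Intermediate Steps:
$Q{\left(q,n \right)} = -487$
$m{\left(P \right)} = P$
$s = -40$ ($s = 3 - 43 = -40$)
$\frac{s}{Q{\left(426,726 \right)}} = - \frac{40}{-487} = \left(-40\right) \left(- \frac{1}{487}\right) = \frac{40}{487}$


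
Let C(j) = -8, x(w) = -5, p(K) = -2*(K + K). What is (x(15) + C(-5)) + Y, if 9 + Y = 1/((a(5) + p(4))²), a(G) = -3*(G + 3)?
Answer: -35199/1600 ≈ -21.999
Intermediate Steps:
p(K) = -4*K
a(G) = -9 - 3*G (a(G) = -3*(3 + G) = -9 - 3*G)
Y = -14399/1600 (Y = -9 + 1/(((-9 - 3*5) - 4*4)²) = -9 + 1/(((-9 - 15) - 16)²) = -9 + 1/((-24 - 16)²) = -9 + 1/((-40)²) = -9 + 1/1600 = -14399/1600 ≈ -8.9994)
(x(15) + C(-5)) + Y = (-5 - 8) - 14399/1600 = -13 - 14399/1600 = -35199/1600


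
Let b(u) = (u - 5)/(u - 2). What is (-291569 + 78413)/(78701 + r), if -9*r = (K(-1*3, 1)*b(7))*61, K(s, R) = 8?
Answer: -9592020/3540569 ≈ -2.7092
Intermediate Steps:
b(u) = (-5 + u)/(-2 + u)
r = -976/45 (r = -8*((-5 + 7)/(-2 + 7))*61/9 = -8*(2/5)*61/9 = -16*61/45 = -1/9*976/5 = -976/45 ≈ -21.689)
(-291569 + 78413)/(78701 + r) = (-291569 + 78413)/(78701 - 976/45) = -213156/3540569/45 = -213156*45/3540569 = -9592020/3540569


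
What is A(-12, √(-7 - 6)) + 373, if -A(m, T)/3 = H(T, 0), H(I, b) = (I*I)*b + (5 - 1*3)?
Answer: 367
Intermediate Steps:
H(I, b) = 2 + b*I² (H(I, b) = I²*b + (5 - 3) = b*I² + 2 = 2 + b*I²)
A(m, T) = -6 (A(m, T) = -3*(2 + 0*T²) = -3*(2 + 0) = -3*2 = -6)
A(-12, √(-7 - 6)) + 373 = -6 + 373 = 367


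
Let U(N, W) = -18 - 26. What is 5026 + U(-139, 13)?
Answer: 4982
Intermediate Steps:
U(N, W) = -44
5026 + U(-139, 13) = 5026 - 44 = 4982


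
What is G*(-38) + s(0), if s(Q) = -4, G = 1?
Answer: -42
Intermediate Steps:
G*(-38) + s(0) = 1*(-38) - 4 = -38 - 4 = -42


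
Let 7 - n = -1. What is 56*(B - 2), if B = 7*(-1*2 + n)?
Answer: 2240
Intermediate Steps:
n = 8 (n = 7 - 1*(-1) = 7 + 1 = 8)
B = 42 (B = 7*(-1*2 + 8) = 7*(-2 + 8) = 7*6 = 42)
56*(B - 2) = 56*(42 - 2) = 56*40 = 2240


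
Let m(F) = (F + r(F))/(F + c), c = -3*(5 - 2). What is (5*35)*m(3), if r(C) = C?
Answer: -175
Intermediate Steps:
c = -9 (c = -3*3 = -9)
m(F) = 2*F/(-9 + F) (m(F) = (F + F)/(F - 9) = (2*F)/(-9 + F) = 2*F/(-9 + F))
(5*35)*m(3) = (5*35)*(2*3/(-9 + 3)) = 175*(2*3/(-6)) = 175*(2*3*(-⅙)) = 175*(-1) = -175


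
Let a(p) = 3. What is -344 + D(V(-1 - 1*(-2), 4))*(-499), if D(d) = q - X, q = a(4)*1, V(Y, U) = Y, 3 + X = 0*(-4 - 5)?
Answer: -3338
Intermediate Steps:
X = -3 (X = -3 + 0*(-4 - 5) = -3 + 0*(-9) = -3 + 0 = -3)
q = 3 (q = 3*1 = 3)
D(d) = 6 (D(d) = 3 - 1*(-3) = 3 + 3 = 6)
-344 + D(V(-1 - 1*(-2), 4))*(-499) = -344 + 6*(-499) = -344 - 2994 = -3338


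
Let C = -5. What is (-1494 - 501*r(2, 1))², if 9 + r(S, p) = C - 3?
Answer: 49322529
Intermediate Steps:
r(S, p) = -17 (r(S, p) = -9 + (-5 - 3) = -9 - 8 = -17)
(-1494 - 501*r(2, 1))² = (-1494 - 501*(-17))² = (-1494 + 8517)² = 7023² = 49322529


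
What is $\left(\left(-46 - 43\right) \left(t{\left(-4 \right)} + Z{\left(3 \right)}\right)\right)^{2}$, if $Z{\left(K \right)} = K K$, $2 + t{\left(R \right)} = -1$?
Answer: $285156$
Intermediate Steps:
$t{\left(R \right)} = -3$ ($t{\left(R \right)} = -2 - 1 = -3$)
$Z{\left(K \right)} = K^{2}$
$\left(\left(-46 - 43\right) \left(t{\left(-4 \right)} + Z{\left(3 \right)}\right)\right)^{2} = \left(\left(-46 - 43\right) \left(-3 + 3^{2}\right)\right)^{2} = \left(- 89 \left(-3 + 9\right)\right)^{2} = \left(\left(-89\right) 6\right)^{2} = \left(-534\right)^{2} = 285156$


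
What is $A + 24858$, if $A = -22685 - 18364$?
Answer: $-16191$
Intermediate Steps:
$A = -41049$
$A + 24858 = -41049 + 24858 = -16191$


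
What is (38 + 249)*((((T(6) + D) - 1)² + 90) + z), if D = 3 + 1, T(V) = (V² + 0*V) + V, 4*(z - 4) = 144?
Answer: 618485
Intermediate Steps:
z = 40 (z = 4 + (¼)*144 = 4 + 36 = 40)
T(V) = V + V² (T(V) = (V² + 0) + V = V² + V = V + V²)
D = 4
(38 + 249)*((((T(6) + D) - 1)² + 90) + z) = (38 + 249)*((((6*(1 + 6) + 4) - 1)² + 90) + 40) = 287*((((6*7 + 4) - 1)² + 90) + 40) = 287*((((42 + 4) - 1)² + 90) + 40) = 287*(((46 - 1)² + 90) + 40) = 287*((45² + 90) + 40) = 287*((2025 + 90) + 40) = 287*(2115 + 40) = 287*2155 = 618485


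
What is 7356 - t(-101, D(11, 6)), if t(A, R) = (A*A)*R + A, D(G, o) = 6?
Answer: -53749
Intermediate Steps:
t(A, R) = A + R*A**2 (t(A, R) = A**2*R + A = R*A**2 + A = A + R*A**2)
7356 - t(-101, D(11, 6)) = 7356 - (-101)*(1 - 101*6) = 7356 - (-101)*(1 - 606) = 7356 - (-101)*(-605) = 7356 - 1*61105 = 7356 - 61105 = -53749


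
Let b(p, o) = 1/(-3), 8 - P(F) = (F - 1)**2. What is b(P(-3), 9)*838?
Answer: -838/3 ≈ -279.33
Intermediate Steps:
P(F) = 8 - (-1 + F)**2 (P(F) = 8 - (F - 1)**2 = 8 - (-1 + F)**2)
b(p, o) = -1/3
b(P(-3), 9)*838 = -1/3*838 = -838/3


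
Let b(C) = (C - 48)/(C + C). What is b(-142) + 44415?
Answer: 6307025/142 ≈ 44416.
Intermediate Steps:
b(C) = (-48 + C)/(2*C) (b(C) = (-48 + C)/((2*C)) = (-48 + C)*(1/(2*C)) = (-48 + C)/(2*C))
b(-142) + 44415 = (½)*(-48 - 142)/(-142) + 44415 = (½)*(-1/142)*(-190) + 44415 = 95/142 + 44415 = 6307025/142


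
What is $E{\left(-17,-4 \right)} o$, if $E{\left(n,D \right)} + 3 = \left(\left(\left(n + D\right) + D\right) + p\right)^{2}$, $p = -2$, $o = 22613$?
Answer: $16417038$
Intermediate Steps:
$E{\left(n,D \right)} = -3 + \left(-2 + n + 2 D\right)^{2}$ ($E{\left(n,D \right)} = -3 + \left(\left(\left(n + D\right) + D\right) - 2\right)^{2} = -3 + \left(\left(\left(D + n\right) + D\right) - 2\right)^{2} = -3 + \left(\left(n + 2 D\right) - 2\right)^{2} = -3 + \left(-2 + n + 2 D\right)^{2}$)
$E{\left(-17,-4 \right)} o = \left(-3 + \left(-2 - 17 + 2 \left(-4\right)\right)^{2}\right) 22613 = \left(-3 + \left(-2 - 17 - 8\right)^{2}\right) 22613 = \left(-3 + \left(-27\right)^{2}\right) 22613 = \left(-3 + 729\right) 22613 = 726 \cdot 22613 = 16417038$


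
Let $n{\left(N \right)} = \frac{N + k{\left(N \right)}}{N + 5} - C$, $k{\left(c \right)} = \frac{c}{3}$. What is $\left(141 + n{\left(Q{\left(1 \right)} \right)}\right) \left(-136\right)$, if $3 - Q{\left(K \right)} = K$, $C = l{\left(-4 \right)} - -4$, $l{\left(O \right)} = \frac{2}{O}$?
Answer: $- \frac{393788}{21} \approx -18752.0$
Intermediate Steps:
$k{\left(c \right)} = \frac{c}{3}$ ($k{\left(c \right)} = c \frac{1}{3} = \frac{c}{3}$)
$C = \frac{7}{2}$ ($C = \frac{2}{-4} - -4 = 2 \left(- \frac{1}{4}\right) + 4 = - \frac{1}{2} + 4 = \frac{7}{2} \approx 3.5$)
$Q{\left(K \right)} = 3 - K$
$n{\left(N \right)} = - \frac{7}{2} + \frac{4 N}{3 \left(5 + N\right)}$ ($n{\left(N \right)} = \frac{N + \frac{N}{3}}{N + 5} - \frac{7}{2} = \frac{\frac{4}{3} N}{5 + N} - \frac{7}{2} = \frac{4 N}{3 \left(5 + N\right)} - \frac{7}{2} = - \frac{7}{2} + \frac{4 N}{3 \left(5 + N\right)}$)
$\left(141 + n{\left(Q{\left(1 \right)} \right)}\right) \left(-136\right) = \left(141 + \frac{-105 - 13 \left(3 - 1\right)}{6 \left(5 + \left(3 - 1\right)\right)}\right) \left(-136\right) = \left(141 + \frac{-105 - 26}{6 \left(5 + 2\right)}\right) \left(-136\right) = \left(141 + \frac{-105 - 26}{6 \cdot 7}\right) \left(-136\right) = \left(141 + \frac{1}{6} \cdot \frac{1}{7} \left(-131\right)\right) \left(-136\right) = \left(141 - \frac{131}{42}\right) \left(-136\right) = \frac{5791}{42} \left(-136\right) = - \frac{393788}{21}$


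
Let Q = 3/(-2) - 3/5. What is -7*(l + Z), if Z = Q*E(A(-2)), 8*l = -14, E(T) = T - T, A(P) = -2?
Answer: 49/4 ≈ 12.250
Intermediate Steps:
E(T) = 0
l = -7/4 (l = (⅛)*(-14) = -7/4 ≈ -1.7500)
Q = -21/10 (Q = 3*(-½) - 3*⅕ = -3/2 - ⅗ = -21/10 ≈ -2.1000)
Z = 0 (Z = -21/10*0 = 0)
-7*(l + Z) = -7*(-7/4 + 0) = -7*(-7/4) = 49/4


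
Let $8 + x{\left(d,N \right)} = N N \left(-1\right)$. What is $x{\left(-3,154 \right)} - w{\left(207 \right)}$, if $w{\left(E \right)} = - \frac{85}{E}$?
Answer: $- \frac{4910783}{207} \approx -23724.0$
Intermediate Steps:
$w{\left(E \right)} = - \frac{85}{E}$
$x{\left(d,N \right)} = -8 - N^{2}$ ($x{\left(d,N \right)} = -8 + N N \left(-1\right) = -8 + N^{2} \left(-1\right) = -8 - N^{2}$)
$x{\left(-3,154 \right)} - w{\left(207 \right)} = \left(-8 - 154^{2}\right) - - \frac{85}{207} = \left(-8 - 23716\right) - \left(-85\right) \frac{1}{207} = \left(-8 - 23716\right) - - \frac{85}{207} = -23724 + \frac{85}{207} = - \frac{4910783}{207}$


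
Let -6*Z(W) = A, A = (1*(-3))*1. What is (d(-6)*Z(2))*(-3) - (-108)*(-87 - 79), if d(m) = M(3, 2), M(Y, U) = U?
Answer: -17931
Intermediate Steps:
d(m) = 2
A = -3 (A = -3*1 = -3)
Z(W) = 1/2 (Z(W) = -1/6*(-3) = 1/2)
(d(-6)*Z(2))*(-3) - (-108)*(-87 - 79) = (2*(1/2))*(-3) - (-108)*(-87 - 79) = 1*(-3) - (-108)*(-166) = -3 - 1*17928 = -3 - 17928 = -17931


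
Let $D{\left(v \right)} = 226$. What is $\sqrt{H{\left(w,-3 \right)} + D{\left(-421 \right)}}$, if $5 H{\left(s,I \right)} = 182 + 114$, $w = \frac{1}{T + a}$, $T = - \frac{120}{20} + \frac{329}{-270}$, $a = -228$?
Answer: $\frac{\sqrt{7130}}{5} \approx 16.888$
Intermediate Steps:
$T = - \frac{1949}{270}$ ($T = \left(-120\right) \frac{1}{20} + 329 \left(- \frac{1}{270}\right) = -6 - \frac{329}{270} = - \frac{1949}{270} \approx -7.2185$)
$w = - \frac{270}{63509}$ ($w = \frac{1}{- \frac{1949}{270} - 228} = \frac{1}{- \frac{63509}{270}} = - \frac{270}{63509} \approx -0.0042514$)
$H{\left(s,I \right)} = \frac{296}{5}$ ($H{\left(s,I \right)} = \frac{182 + 114}{5} = \frac{1}{5} \cdot 296 = \frac{296}{5}$)
$\sqrt{H{\left(w,-3 \right)} + D{\left(-421 \right)}} = \sqrt{\frac{296}{5} + 226} = \sqrt{\frac{1426}{5}} = \frac{\sqrt{7130}}{5}$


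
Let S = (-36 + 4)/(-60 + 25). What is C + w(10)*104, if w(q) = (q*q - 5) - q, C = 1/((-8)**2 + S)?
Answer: 20084515/2272 ≈ 8840.0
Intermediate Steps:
S = 32/35 (S = -32/(-35) = -32*(-1/35) = 32/35 ≈ 0.91429)
C = 35/2272 (C = 1/((-8)**2 + 32/35) = 1/(64 + 32/35) = 1/(2272/35) = 35/2272 ≈ 0.015405)
w(q) = -5 + q**2 - q (w(q) = (q**2 - 5) - q = (-5 + q**2) - q = -5 + q**2 - q)
C + w(10)*104 = 35/2272 + (-5 + 10**2 - 1*10)*104 = 35/2272 + (-5 + 100 - 10)*104 = 35/2272 + 85*104 = 35/2272 + 8840 = 20084515/2272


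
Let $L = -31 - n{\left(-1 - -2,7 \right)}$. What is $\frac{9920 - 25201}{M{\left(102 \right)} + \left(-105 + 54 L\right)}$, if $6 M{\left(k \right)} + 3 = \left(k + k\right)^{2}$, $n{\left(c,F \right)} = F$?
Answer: $- \frac{30562}{9557} \approx -3.1979$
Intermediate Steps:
$M{\left(k \right)} = - \frac{1}{2} + \frac{2 k^{2}}{3}$ ($M{\left(k \right)} = - \frac{1}{2} + \frac{\left(k + k\right)^{2}}{6} = - \frac{1}{2} + \frac{\left(2 k\right)^{2}}{6} = - \frac{1}{2} + \frac{4 k^{2}}{6} = - \frac{1}{2} + \frac{2 k^{2}}{3}$)
$L = -38$ ($L = -31 - 7 = -38$)
$\frac{9920 - 25201}{M{\left(102 \right)} + \left(-105 + 54 L\right)} = \frac{9920 - 25201}{\left(- \frac{1}{2} + \frac{2 \cdot 102^{2}}{3}\right) + \left(-105 + 54 \left(-38\right)\right)} = - \frac{15281}{\left(- \frac{1}{2} + \frac{2}{3} \cdot 10404\right) - 2157} = - \frac{15281}{\left(- \frac{1}{2} + 6936\right) - 2157} = - \frac{15281}{\frac{13871}{2} - 2157} = - \frac{15281}{\frac{9557}{2}} = \left(-15281\right) \frac{2}{9557} = - \frac{30562}{9557}$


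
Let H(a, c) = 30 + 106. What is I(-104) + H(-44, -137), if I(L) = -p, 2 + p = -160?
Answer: 298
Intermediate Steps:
p = -162 (p = -2 - 160 = -162)
I(L) = 162 (I(L) = -1*(-162) = 162)
H(a, c) = 136
I(-104) + H(-44, -137) = 162 + 136 = 298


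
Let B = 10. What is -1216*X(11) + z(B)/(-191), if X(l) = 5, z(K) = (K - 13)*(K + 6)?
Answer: -1161232/191 ≈ -6079.8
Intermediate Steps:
z(K) = (-13 + K)*(6 + K)
-1216*X(11) + z(B)/(-191) = -1216*5 + (-78 + 10² - 7*10)/(-191) = -6080 + (-78 + 100 - 70)*(-1/191) = -6080 - 48*(-1/191) = -6080 + 48/191 = -1161232/191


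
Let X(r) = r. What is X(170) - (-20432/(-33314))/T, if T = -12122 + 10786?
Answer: 472893507/2781719 ≈ 170.00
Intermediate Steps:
T = -1336
X(170) - (-20432/(-33314))/T = 170 - (-20432/(-33314))/(-1336) = 170 - (-20432*(-1/33314))*(-1)/1336 = 170 - 10216*(-1)/(16657*1336) = 170 - 1*(-1277/2781719) = 170 + 1277/2781719 = 472893507/2781719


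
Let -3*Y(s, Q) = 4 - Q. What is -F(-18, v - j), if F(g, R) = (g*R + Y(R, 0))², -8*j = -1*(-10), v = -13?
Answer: -1590121/36 ≈ -44170.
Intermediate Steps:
j = -5/4 (j = -(-1)*(-10)/8 = -⅛*10 = -5/4 ≈ -1.2500)
Y(s, Q) = -4/3 + Q/3 (Y(s, Q) = -(4 - Q)/3 = -4/3 + Q/3)
F(g, R) = (-4/3 + R*g)² (F(g, R) = (g*R + (-4/3 + (⅓)*0))² = (R*g + (-4/3 + 0))² = (R*g - 4/3)² = (-4/3 + R*g)²)
-F(-18, v - j) = -(-4 + 3*(-13 - 1*(-5/4))*(-18))²/9 = -(-4 + 3*(-13 + 5/4)*(-18))²/9 = -(-4 + 3*(-47/4)*(-18))²/9 = -(-4 + 1269/2)²/9 = -(1261/2)²/9 = -1590121/(9*4) = -1*1590121/36 = -1590121/36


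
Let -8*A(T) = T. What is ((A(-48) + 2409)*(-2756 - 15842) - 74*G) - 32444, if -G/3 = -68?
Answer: -44961710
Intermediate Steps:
G = 204 (G = -3*(-68) = 204)
A(T) = -T/8
((A(-48) + 2409)*(-2756 - 15842) - 74*G) - 32444 = ((-1/8*(-48) + 2409)*(-2756 - 15842) - 74*204) - 32444 = ((6 + 2409)*(-18598) - 15096) - 32444 = (2415*(-18598) - 15096) - 32444 = (-44914170 - 15096) - 32444 = -44929266 - 32444 = -44961710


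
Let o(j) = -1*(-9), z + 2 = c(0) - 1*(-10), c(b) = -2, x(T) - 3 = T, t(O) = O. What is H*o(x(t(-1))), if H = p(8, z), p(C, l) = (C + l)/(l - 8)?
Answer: -63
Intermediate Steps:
x(T) = 3 + T
z = 6 (z = -2 + (-2 - 1*(-10)) = -2 + (-2 + 10) = -2 + 8 = 6)
o(j) = 9
p(C, l) = (C + l)/(-8 + l)
H = -7 (H = (8 + 6)/(-8 + 6) = 14/(-2) = -½*14 = -7)
H*o(x(t(-1))) = -7*9 = -63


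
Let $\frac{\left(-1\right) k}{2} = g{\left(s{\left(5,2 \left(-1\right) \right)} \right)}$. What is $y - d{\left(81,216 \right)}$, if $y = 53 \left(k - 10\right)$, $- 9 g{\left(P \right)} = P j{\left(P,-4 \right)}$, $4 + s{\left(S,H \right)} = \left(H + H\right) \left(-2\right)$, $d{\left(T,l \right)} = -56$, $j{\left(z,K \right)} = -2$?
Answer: $- \frac{5114}{9} \approx -568.22$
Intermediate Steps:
$s{\left(S,H \right)} = -4 - 4 H$ ($s{\left(S,H \right)} = -4 + \left(H + H\right) \left(-2\right) = -4 + 2 H \left(-2\right) = -4 - 4 H$)
$g{\left(P \right)} = \frac{2 P}{9}$ ($g{\left(P \right)} = - \frac{P \left(-2\right)}{9} = - \frac{\left(-2\right) P}{9} = \frac{2 P}{9}$)
$k = - \frac{16}{9}$ ($k = - 2 \frac{2 \left(-4 - 4 \cdot 2 \left(-1\right)\right)}{9} = - 2 \frac{2 \left(-4 - -8\right)}{9} = - 2 \frac{2 \left(-4 + 8\right)}{9} = - 2 \cdot \frac{2}{9} \cdot 4 = \left(-2\right) \frac{8}{9} = - \frac{16}{9} \approx -1.7778$)
$y = - \frac{5618}{9}$ ($y = 53 \left(- \frac{16}{9} - 10\right) = 53 \left(- \frac{106}{9}\right) = - \frac{5618}{9} \approx -624.22$)
$y - d{\left(81,216 \right)} = - \frac{5618}{9} - -56 = - \frac{5618}{9} + 56 = - \frac{5114}{9}$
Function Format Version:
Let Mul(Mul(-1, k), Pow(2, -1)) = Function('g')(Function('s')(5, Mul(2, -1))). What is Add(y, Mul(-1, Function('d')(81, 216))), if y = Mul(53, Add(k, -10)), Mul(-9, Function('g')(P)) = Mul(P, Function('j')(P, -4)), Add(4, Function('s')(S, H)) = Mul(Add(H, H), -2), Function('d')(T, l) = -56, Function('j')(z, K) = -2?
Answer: Rational(-5114, 9) ≈ -568.22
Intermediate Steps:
Function('s')(S, H) = Add(-4, Mul(-4, H)) (Function('s')(S, H) = Add(-4, Mul(Add(H, H), -2)) = Add(-4, Mul(Mul(2, H), -2)) = Add(-4, Mul(-4, H)))
Function('g')(P) = Mul(Rational(2, 9), P) (Function('g')(P) = Mul(Rational(-1, 9), Mul(P, -2)) = Mul(Rational(-1, 9), Mul(-2, P)) = Mul(Rational(2, 9), P))
k = Rational(-16, 9) (k = Mul(-2, Mul(Rational(2, 9), Add(-4, Mul(-4, Mul(2, -1))))) = Mul(-2, Mul(Rational(2, 9), Add(-4, Mul(-4, -2)))) = Mul(-2, Mul(Rational(2, 9), Add(-4, 8))) = Mul(-2, Mul(Rational(2, 9), 4)) = Mul(-2, Rational(8, 9)) = Rational(-16, 9) ≈ -1.7778)
y = Rational(-5618, 9) (y = Mul(53, Add(Rational(-16, 9), -10)) = Mul(53, Rational(-106, 9)) = Rational(-5618, 9) ≈ -624.22)
Add(y, Mul(-1, Function('d')(81, 216))) = Add(Rational(-5618, 9), Mul(-1, -56)) = Add(Rational(-5618, 9), 56) = Rational(-5114, 9)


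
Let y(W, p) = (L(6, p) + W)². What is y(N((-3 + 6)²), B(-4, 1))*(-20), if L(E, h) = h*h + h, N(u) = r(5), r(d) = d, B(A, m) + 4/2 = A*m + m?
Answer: -12500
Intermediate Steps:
B(A, m) = -2 + m + A*m (B(A, m) = -2 + (A*m + m) = -2 + (m + A*m) = -2 + m + A*m)
N(u) = 5
L(E, h) = h + h² (L(E, h) = h² + h = h + h²)
y(W, p) = (W + p*(1 + p))² (y(W, p) = (p*(1 + p) + W)² = (W + p*(1 + p))²)
y(N((-3 + 6)²), B(-4, 1))*(-20) = (5 + (-2 + 1 - 4*1)*(1 + (-2 + 1 - 4*1)))²*(-20) = (5 + (-2 + 1 - 4)*(1 + (-2 + 1 - 4)))²*(-20) = (5 - 5*(1 - 5))²*(-20) = (5 - 5*(-4))²*(-20) = (5 + 20)²*(-20) = 25²*(-20) = 625*(-20) = -12500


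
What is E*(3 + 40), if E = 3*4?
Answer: 516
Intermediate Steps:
E = 12
E*(3 + 40) = 12*(3 + 40) = 12*43 = 516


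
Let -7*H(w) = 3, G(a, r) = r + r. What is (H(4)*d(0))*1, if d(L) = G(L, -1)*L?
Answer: 0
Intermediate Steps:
G(a, r) = 2*r
H(w) = -3/7 (H(w) = -1/7*3 = -3/7)
d(L) = -2*L (d(L) = (2*(-1))*L = -2*L)
(H(4)*d(0))*1 = -(-6)*0/7*1 = -3/7*0*1 = 0*1 = 0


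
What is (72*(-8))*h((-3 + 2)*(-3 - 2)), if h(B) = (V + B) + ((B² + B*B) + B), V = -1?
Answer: -33984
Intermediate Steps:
h(B) = -1 + 2*B + 2*B² (h(B) = (-1 + B) + ((B² + B*B) + B) = (-1 + B) + ((B² + B²) + B) = (-1 + B) + (2*B² + B) = (-1 + B) + (B + 2*B²) = -1 + 2*B + 2*B²)
(72*(-8))*h((-3 + 2)*(-3 - 2)) = (72*(-8))*(-1 + 2*((-3 + 2)*(-3 - 2)) + 2*((-3 + 2)*(-3 - 2))²) = -576*(-1 + 2*(-1*(-5)) + 2*(-1*(-5))²) = -576*(-1 + 2*5 + 2*5²) = -576*(-1 + 10 + 2*25) = -576*(-1 + 10 + 50) = -576*59 = -33984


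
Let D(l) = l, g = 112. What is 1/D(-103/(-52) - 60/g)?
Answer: 182/263 ≈ 0.69201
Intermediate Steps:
1/D(-103/(-52) - 60/g) = 1/(-103/(-52) - 60/112) = 1/(-103*(-1/52) - 60*1/112) = 1/(103/52 - 15/28) = 1/(263/182) = 182/263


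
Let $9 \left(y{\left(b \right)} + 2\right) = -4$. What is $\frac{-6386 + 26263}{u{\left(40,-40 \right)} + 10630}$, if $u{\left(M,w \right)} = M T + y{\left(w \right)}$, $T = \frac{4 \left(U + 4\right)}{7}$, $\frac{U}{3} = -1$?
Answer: $\frac{1252251}{670976} \approx 1.8663$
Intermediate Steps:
$U = -3$ ($U = 3 \left(-1\right) = -3$)
$y{\left(b \right)} = - \frac{22}{9}$ ($y{\left(b \right)} = -2 + \frac{1}{9} \left(-4\right) = -2 - \frac{4}{9} = - \frac{22}{9}$)
$T = \frac{4}{7}$ ($T = \frac{4 \left(-3 + 4\right)}{7} = 4 \cdot 1 \cdot \frac{1}{7} = 4 \cdot \frac{1}{7} = \frac{4}{7} \approx 0.57143$)
$u{\left(M,w \right)} = - \frac{22}{9} + \frac{4 M}{7}$ ($u{\left(M,w \right)} = M \frac{4}{7} - \frac{22}{9} = \frac{4 M}{7} - \frac{22}{9} = - \frac{22}{9} + \frac{4 M}{7}$)
$\frac{-6386 + 26263}{u{\left(40,-40 \right)} + 10630} = \frac{-6386 + 26263}{\left(- \frac{22}{9} + \frac{4}{7} \cdot 40\right) + 10630} = \frac{19877}{\left(- \frac{22}{9} + \frac{160}{7}\right) + 10630} = \frac{19877}{\frac{1286}{63} + 10630} = \frac{19877}{\frac{670976}{63}} = 19877 \cdot \frac{63}{670976} = \frac{1252251}{670976}$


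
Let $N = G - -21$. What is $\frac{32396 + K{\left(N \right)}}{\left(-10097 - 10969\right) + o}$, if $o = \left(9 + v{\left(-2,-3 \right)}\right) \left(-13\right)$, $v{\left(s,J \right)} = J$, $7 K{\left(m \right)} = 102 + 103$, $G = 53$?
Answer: $- \frac{75659}{49336} \approx -1.5335$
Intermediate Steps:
$N = 74$ ($N = 53 - -21 = 53 + 21 = 74$)
$K{\left(m \right)} = \frac{205}{7}$ ($K{\left(m \right)} = \frac{102 + 103}{7} = \frac{1}{7} \cdot 205 = \frac{205}{7}$)
$o = -78$ ($o = \left(9 - 3\right) \left(-13\right) = 6 \left(-13\right) = -78$)
$\frac{32396 + K{\left(N \right)}}{\left(-10097 - 10969\right) + o} = \frac{32396 + \frac{205}{7}}{\left(-10097 - 10969\right) - 78} = \frac{226977}{7 \left(\left(-10097 - 10969\right) - 78\right)} = \frac{226977}{7 \left(-21066 - 78\right)} = \frac{226977}{7 \left(-21144\right)} = \frac{226977}{7} \left(- \frac{1}{21144}\right) = - \frac{75659}{49336}$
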